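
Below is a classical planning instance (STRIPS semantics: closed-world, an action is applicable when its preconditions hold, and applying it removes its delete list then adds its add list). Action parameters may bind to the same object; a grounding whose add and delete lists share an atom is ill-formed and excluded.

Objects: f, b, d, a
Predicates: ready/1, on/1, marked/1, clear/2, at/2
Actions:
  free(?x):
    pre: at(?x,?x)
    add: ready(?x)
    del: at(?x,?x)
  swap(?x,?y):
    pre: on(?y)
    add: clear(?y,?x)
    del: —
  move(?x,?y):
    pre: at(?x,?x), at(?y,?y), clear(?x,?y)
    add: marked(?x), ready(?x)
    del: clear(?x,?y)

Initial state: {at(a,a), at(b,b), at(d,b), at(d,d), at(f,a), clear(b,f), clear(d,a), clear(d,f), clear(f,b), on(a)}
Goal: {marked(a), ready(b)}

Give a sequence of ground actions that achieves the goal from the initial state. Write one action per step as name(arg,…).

free(b); swap(d,a); move(a,d)

1. free(b)  →  {at(a,a), at(d,b), at(d,d), at(f,a), clear(b,f), clear(d,a), clear(d,f), clear(f,b), on(a), ready(b)}
2. swap(d,a)  →  {at(a,a), at(d,b), at(d,d), at(f,a), clear(a,d), clear(b,f), clear(d,a), clear(d,f), clear(f,b), on(a), ready(b)}
3. move(a,d)  →  {at(a,a), at(d,b), at(d,d), at(f,a), clear(b,f), clear(d,a), clear(d,f), clear(f,b), marked(a), on(a), ready(a), ready(b)}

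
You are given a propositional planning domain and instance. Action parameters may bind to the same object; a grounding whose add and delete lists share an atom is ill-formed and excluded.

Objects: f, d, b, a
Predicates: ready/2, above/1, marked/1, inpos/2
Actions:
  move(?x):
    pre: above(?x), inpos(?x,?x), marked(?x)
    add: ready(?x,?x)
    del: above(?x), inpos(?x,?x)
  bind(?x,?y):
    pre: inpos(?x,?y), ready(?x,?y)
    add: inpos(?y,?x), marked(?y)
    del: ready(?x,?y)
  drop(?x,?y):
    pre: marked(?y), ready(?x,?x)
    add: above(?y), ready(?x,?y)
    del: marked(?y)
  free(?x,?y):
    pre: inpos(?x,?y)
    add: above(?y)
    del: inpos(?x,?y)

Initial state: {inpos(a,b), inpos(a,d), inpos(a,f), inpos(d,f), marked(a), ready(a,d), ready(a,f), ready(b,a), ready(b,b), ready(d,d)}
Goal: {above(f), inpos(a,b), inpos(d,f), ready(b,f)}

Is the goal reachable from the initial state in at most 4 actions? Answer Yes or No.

Yes

1. bind(a,f)  →  {inpos(a,b), inpos(a,d), inpos(a,f), inpos(d,f), inpos(f,a), marked(a), marked(f), ready(a,d), ready(b,a), ready(b,b), ready(d,d)}
2. drop(b,f)  →  {above(f), inpos(a,b), inpos(a,d), inpos(a,f), inpos(d,f), inpos(f,a), marked(a), ready(a,d), ready(b,a), ready(b,b), ready(b,f), ready(d,d)}
optimal plan length = 2; 2 ≤ 4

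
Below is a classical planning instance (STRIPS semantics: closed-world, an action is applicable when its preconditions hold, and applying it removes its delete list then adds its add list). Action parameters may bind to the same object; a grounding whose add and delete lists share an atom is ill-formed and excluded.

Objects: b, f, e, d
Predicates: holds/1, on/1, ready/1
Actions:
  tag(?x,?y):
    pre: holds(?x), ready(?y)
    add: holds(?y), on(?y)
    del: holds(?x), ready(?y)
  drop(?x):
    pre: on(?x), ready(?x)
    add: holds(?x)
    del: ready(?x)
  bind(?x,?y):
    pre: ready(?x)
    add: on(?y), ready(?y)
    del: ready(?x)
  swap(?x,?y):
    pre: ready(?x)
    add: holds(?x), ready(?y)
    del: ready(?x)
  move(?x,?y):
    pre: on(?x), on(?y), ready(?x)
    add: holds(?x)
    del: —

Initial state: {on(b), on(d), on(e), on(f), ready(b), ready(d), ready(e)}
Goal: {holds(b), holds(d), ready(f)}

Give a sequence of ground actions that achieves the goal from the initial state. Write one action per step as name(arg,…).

1. drop(b)  →  {holds(b), on(b), on(d), on(e), on(f), ready(d), ready(e)}
2. swap(d,f)  →  {holds(b), holds(d), on(b), on(d), on(e), on(f), ready(e), ready(f)}

drop(b); swap(d,f)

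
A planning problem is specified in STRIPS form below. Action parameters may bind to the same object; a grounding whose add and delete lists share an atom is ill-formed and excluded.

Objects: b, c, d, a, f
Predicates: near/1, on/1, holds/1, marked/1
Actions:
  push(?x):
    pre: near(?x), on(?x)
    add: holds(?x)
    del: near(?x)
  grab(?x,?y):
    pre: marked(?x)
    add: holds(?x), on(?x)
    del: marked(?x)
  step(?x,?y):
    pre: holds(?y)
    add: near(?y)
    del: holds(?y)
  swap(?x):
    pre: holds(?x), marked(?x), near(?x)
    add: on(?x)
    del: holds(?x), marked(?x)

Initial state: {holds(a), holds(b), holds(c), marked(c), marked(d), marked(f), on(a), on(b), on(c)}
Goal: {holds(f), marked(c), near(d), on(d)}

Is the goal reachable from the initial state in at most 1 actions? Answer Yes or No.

No

1. grab(d,b)  →  {holds(a), holds(b), holds(c), holds(d), marked(c), marked(f), on(a), on(b), on(c), on(d)}
2. grab(f,b)  →  {holds(a), holds(b), holds(c), holds(d), holds(f), marked(c), on(a), on(b), on(c), on(d), on(f)}
3. step(b,d)  →  {holds(a), holds(b), holds(c), holds(f), marked(c), near(d), on(a), on(b), on(c), on(d), on(f)}
optimal plan length = 3; 3 > 1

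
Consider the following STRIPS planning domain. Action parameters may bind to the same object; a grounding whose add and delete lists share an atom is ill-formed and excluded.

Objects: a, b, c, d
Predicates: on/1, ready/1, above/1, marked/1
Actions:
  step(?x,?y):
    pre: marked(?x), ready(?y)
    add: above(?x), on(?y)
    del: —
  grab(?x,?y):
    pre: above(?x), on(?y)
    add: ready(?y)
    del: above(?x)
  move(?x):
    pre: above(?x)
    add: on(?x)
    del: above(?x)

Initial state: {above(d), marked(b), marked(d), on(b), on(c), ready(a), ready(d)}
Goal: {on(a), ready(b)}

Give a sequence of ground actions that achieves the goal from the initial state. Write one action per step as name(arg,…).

step(b,a); grab(b,b)

1. step(b,a)  →  {above(b), above(d), marked(b), marked(d), on(a), on(b), on(c), ready(a), ready(d)}
2. grab(b,b)  →  {above(d), marked(b), marked(d), on(a), on(b), on(c), ready(a), ready(b), ready(d)}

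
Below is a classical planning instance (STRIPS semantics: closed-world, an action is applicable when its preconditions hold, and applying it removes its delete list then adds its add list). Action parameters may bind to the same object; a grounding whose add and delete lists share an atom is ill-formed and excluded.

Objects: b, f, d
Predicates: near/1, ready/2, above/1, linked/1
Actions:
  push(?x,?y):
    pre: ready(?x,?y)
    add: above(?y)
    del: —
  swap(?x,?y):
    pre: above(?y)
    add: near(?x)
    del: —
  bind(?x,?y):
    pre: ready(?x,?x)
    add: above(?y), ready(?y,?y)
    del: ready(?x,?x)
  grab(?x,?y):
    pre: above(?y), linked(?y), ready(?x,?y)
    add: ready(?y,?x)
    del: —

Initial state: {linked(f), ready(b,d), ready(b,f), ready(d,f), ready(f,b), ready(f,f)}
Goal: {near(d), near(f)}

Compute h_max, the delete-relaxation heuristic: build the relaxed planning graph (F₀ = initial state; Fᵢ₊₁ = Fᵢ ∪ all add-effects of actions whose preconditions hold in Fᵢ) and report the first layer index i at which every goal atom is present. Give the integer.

F0 = init (6 atoms)
F1 = F0 ∪ {above(b), above(d), above(f), ready(b,b), ready(d,d)}  (11 atoms)
F2 = F1 ∪ {near(b), near(d), near(f), ready(f,d)}  (15 atoms)
goal ⊆ F2  ⇒  h_max = 2

2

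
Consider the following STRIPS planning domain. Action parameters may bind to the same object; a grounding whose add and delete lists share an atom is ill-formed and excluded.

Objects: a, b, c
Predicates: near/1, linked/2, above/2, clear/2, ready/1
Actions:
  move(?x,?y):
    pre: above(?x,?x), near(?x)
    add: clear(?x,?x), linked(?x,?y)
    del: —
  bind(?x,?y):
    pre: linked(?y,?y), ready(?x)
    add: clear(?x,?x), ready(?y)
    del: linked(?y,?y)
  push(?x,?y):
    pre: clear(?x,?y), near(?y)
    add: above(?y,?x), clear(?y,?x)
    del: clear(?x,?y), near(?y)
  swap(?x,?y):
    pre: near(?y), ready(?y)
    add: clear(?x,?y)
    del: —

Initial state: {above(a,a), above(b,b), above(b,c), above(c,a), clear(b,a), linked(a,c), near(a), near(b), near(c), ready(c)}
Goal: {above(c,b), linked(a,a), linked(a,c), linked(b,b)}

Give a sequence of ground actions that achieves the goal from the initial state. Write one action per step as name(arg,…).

move(a,a); move(b,b); swap(b,c); push(b,c)

1. move(a,a)  →  {above(a,a), above(b,b), above(b,c), above(c,a), clear(a,a), clear(b,a), linked(a,a), linked(a,c), near(a), near(b), near(c), ready(c)}
2. move(b,b)  →  {above(a,a), above(b,b), above(b,c), above(c,a), clear(a,a), clear(b,a), clear(b,b), linked(a,a), linked(a,c), linked(b,b), near(a), near(b), near(c), ready(c)}
3. swap(b,c)  →  {above(a,a), above(b,b), above(b,c), above(c,a), clear(a,a), clear(b,a), clear(b,b), clear(b,c), linked(a,a), linked(a,c), linked(b,b), near(a), near(b), near(c), ready(c)}
4. push(b,c)  →  {above(a,a), above(b,b), above(b,c), above(c,a), above(c,b), clear(a,a), clear(b,a), clear(b,b), clear(c,b), linked(a,a), linked(a,c), linked(b,b), near(a), near(b), ready(c)}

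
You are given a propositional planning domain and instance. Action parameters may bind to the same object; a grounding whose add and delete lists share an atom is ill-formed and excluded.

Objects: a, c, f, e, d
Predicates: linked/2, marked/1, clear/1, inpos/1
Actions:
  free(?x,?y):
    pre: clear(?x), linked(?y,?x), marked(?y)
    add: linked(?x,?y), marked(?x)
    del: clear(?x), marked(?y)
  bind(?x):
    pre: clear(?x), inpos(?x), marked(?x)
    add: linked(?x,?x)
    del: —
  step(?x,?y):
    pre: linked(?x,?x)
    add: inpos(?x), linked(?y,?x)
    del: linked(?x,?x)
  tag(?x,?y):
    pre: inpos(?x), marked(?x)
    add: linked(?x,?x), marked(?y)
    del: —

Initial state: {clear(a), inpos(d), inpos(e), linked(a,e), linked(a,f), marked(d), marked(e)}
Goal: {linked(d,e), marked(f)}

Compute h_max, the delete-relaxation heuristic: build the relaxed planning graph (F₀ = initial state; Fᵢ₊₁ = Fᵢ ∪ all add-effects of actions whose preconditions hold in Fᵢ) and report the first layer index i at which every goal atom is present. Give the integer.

2

F0 = init (7 atoms)
F1 = F0 ∪ {linked(d,d), linked(e,e), marked(a), marked(c), marked(f)}  (12 atoms)
F2 = F1 ∪ {linked(a,d), linked(c,d), linked(c,e), linked(d,e), linked(e,d), linked(f,d), linked(f,e)}  (19 atoms)
goal ⊆ F2  ⇒  h_max = 2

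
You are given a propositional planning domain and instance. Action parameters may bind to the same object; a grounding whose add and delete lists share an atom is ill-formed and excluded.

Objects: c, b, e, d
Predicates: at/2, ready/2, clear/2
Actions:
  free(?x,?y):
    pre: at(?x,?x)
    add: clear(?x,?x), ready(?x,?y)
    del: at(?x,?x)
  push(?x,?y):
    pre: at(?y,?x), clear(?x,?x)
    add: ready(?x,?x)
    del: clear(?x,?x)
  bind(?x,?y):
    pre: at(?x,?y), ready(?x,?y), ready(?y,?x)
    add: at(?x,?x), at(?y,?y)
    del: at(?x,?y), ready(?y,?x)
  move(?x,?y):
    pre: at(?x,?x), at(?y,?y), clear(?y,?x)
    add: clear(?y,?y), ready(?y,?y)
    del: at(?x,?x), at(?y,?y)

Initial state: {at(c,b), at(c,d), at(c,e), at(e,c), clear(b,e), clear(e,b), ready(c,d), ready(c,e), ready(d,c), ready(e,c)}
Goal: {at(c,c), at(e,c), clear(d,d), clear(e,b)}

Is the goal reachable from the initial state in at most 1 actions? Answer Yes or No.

No

1. bind(c,d)  →  {at(c,b), at(c,c), at(c,e), at(d,d), at(e,c), clear(b,e), clear(e,b), ready(c,d), ready(c,e), ready(e,c)}
2. free(d,c)  →  {at(c,b), at(c,c), at(c,e), at(e,c), clear(b,e), clear(d,d), clear(e,b), ready(c,d), ready(c,e), ready(d,c), ready(e,c)}
optimal plan length = 2; 2 > 1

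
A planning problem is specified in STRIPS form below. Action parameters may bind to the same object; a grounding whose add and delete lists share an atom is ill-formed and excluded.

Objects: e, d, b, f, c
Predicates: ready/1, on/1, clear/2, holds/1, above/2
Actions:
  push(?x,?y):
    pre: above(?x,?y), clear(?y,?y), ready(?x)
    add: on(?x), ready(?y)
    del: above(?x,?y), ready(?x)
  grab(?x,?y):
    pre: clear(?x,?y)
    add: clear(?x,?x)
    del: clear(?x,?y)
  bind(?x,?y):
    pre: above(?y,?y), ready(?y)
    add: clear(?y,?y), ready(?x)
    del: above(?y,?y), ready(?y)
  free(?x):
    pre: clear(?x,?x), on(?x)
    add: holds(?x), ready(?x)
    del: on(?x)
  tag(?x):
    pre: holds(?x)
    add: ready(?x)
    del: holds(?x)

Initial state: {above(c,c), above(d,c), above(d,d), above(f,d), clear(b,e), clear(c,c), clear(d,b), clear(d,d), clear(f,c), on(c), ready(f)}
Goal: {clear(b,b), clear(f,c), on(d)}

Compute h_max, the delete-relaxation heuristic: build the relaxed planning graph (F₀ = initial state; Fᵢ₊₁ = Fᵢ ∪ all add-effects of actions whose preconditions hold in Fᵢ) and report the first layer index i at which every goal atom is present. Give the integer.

2

F0 = init (11 atoms)
F1 = F0 ∪ {clear(b,b), clear(f,f), holds(c), on(f), ready(c), ready(d)}  (17 atoms)
F2 = F1 ∪ {holds(f), on(d), ready(b), ready(e)}  (21 atoms)
goal ⊆ F2  ⇒  h_max = 2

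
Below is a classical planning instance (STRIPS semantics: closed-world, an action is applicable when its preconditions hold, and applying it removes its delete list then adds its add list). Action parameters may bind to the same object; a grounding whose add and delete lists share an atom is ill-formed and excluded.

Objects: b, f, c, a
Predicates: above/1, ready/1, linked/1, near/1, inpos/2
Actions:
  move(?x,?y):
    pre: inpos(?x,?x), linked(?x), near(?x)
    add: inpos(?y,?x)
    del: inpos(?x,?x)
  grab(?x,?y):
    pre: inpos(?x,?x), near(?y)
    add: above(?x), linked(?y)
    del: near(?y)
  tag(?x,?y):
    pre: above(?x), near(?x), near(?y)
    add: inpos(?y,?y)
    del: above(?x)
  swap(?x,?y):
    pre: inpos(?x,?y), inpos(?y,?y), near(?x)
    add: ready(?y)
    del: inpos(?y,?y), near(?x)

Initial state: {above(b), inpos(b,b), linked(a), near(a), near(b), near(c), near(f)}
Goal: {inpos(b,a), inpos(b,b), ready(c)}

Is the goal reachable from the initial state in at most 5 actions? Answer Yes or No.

Yes

1. tag(b,c)  →  {inpos(b,b), inpos(c,c), linked(a), near(a), near(b), near(c), near(f)}
2. grab(b,f)  →  {above(b), inpos(b,b), inpos(c,c), linked(a), linked(f), near(a), near(b), near(c)}
3. tag(b,a)  →  {inpos(a,a), inpos(b,b), inpos(c,c), linked(a), linked(f), near(a), near(b), near(c)}
4. move(a,b)  →  {inpos(b,a), inpos(b,b), inpos(c,c), linked(a), linked(f), near(a), near(b), near(c)}
5. swap(c,c)  →  {inpos(b,a), inpos(b,b), linked(a), linked(f), near(a), near(b), ready(c)}
optimal plan length = 5; 5 ≤ 5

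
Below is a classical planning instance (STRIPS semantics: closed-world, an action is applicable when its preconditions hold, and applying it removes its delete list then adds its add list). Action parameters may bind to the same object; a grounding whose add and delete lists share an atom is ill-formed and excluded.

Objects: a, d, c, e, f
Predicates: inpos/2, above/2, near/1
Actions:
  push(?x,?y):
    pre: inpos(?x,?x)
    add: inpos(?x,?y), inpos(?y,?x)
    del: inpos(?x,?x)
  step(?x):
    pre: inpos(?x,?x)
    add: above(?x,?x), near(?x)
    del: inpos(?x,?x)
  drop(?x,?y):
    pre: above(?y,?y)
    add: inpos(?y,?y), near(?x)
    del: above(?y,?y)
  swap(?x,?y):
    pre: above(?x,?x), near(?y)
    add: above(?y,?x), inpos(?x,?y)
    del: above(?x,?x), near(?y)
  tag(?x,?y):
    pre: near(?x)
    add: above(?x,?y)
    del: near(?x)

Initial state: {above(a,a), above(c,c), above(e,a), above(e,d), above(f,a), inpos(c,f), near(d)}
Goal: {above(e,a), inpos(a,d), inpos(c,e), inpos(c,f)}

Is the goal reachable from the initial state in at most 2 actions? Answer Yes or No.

No

1. drop(a,c)  →  {above(a,a), above(e,a), above(e,d), above(f,a), inpos(c,c), inpos(c,f), near(a), near(d)}
2. push(c,e)  →  {above(a,a), above(e,a), above(e,d), above(f,a), inpos(c,e), inpos(c,f), inpos(e,c), near(a), near(d)}
3. swap(a,d)  →  {above(d,a), above(e,a), above(e,d), above(f,a), inpos(a,d), inpos(c,e), inpos(c,f), inpos(e,c), near(a)}
optimal plan length = 3; 3 > 2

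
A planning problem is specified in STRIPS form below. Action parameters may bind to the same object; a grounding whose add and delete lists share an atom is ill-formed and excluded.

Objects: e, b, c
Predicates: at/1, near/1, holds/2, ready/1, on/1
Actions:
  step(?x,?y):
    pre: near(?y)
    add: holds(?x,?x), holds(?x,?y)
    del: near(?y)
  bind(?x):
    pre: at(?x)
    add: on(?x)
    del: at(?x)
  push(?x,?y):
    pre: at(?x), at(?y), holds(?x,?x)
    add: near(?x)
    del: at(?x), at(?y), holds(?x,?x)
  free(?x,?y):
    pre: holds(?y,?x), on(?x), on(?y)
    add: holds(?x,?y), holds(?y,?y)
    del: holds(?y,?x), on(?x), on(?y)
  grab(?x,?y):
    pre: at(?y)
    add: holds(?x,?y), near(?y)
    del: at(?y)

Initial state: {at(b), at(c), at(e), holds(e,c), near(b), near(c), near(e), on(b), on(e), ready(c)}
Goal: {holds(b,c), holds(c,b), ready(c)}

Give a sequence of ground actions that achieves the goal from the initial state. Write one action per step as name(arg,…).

1. step(b,c)  →  {at(b), at(c), at(e), holds(b,b), holds(b,c), holds(e,c), near(b), near(e), on(b), on(e), ready(c)}
2. step(c,b)  →  {at(b), at(c), at(e), holds(b,b), holds(b,c), holds(c,b), holds(c,c), holds(e,c), near(e), on(b), on(e), ready(c)}

step(b,c); step(c,b)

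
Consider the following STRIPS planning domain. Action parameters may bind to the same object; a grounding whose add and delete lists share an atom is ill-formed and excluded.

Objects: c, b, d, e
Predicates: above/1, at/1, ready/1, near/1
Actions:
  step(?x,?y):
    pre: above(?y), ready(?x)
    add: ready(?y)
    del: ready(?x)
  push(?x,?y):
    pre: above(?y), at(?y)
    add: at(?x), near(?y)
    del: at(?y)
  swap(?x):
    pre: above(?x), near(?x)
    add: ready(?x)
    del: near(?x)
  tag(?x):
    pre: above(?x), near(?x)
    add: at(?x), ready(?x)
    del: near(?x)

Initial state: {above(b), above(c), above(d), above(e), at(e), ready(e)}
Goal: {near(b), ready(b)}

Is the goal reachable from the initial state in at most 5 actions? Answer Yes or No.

1. step(e,b)  →  {above(b), above(c), above(d), above(e), at(e), ready(b)}
2. push(b,e)  →  {above(b), above(c), above(d), above(e), at(b), near(e), ready(b)}
3. push(c,b)  →  {above(b), above(c), above(d), above(e), at(c), near(b), near(e), ready(b)}
optimal plan length = 3; 3 ≤ 5

Yes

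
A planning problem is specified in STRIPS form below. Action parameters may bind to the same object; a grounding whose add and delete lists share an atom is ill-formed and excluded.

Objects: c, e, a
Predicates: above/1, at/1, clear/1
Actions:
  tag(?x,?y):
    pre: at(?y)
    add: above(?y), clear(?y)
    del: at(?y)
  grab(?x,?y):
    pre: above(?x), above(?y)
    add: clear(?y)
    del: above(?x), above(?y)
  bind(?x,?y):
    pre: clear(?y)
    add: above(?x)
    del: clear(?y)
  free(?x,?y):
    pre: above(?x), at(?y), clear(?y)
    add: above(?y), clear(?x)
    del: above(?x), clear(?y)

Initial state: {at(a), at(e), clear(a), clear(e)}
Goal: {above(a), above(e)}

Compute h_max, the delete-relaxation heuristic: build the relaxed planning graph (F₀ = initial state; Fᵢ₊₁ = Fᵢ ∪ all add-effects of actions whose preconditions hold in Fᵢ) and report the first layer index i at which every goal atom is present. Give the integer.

F0 = init (4 atoms)
F1 = F0 ∪ {above(a), above(c), above(e)}  (7 atoms)
goal ⊆ F1  ⇒  h_max = 1

1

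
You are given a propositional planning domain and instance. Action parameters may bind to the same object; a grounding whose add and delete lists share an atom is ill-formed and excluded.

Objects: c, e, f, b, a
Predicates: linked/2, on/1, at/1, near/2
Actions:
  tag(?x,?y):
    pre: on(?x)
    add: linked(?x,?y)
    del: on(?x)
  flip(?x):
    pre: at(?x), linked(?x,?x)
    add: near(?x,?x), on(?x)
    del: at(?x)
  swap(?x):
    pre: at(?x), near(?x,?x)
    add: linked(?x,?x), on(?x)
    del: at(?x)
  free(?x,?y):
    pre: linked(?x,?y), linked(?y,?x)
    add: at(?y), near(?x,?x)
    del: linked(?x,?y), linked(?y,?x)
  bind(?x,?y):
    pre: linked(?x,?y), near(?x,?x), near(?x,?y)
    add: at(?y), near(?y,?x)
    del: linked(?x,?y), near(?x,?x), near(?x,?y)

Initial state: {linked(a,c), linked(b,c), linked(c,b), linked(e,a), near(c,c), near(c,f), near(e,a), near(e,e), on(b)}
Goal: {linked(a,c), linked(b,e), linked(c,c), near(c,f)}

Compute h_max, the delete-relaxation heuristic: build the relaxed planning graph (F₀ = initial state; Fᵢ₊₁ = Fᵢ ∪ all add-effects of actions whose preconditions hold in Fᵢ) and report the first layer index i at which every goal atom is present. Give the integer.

F0 = init (9 atoms)
F1 = F0 ∪ {at(a), at(b), at(c), linked(b,a), linked(b,b), linked(b,e), linked(b,f), near(a,e), near(b,b)}  (18 atoms)
F2 = F1 ∪ {linked(c,c), on(c)}  (20 atoms)
goal ⊆ F2  ⇒  h_max = 2

2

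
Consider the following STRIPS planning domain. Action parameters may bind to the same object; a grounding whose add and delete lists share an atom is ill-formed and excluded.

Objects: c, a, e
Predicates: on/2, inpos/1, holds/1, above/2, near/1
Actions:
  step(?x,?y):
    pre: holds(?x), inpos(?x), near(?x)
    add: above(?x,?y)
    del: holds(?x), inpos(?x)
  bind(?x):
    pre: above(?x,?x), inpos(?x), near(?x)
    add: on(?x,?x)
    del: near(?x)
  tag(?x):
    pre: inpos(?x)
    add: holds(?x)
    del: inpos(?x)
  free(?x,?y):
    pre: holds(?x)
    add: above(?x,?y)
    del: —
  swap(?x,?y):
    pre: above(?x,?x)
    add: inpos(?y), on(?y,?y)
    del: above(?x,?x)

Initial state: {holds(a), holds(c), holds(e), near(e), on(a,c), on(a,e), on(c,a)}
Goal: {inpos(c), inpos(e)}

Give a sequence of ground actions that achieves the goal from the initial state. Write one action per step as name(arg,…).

1. free(c,c)  →  {above(c,c), holds(a), holds(c), holds(e), near(e), on(a,c), on(a,e), on(c,a)}
2. free(a,a)  →  {above(a,a), above(c,c), holds(a), holds(c), holds(e), near(e), on(a,c), on(a,e), on(c,a)}
3. swap(c,c)  →  {above(a,a), holds(a), holds(c), holds(e), inpos(c), near(e), on(a,c), on(a,e), on(c,a), on(c,c)}
4. swap(a,e)  →  {holds(a), holds(c), holds(e), inpos(c), inpos(e), near(e), on(a,c), on(a,e), on(c,a), on(c,c), on(e,e)}

free(c,c); free(a,a); swap(c,c); swap(a,e)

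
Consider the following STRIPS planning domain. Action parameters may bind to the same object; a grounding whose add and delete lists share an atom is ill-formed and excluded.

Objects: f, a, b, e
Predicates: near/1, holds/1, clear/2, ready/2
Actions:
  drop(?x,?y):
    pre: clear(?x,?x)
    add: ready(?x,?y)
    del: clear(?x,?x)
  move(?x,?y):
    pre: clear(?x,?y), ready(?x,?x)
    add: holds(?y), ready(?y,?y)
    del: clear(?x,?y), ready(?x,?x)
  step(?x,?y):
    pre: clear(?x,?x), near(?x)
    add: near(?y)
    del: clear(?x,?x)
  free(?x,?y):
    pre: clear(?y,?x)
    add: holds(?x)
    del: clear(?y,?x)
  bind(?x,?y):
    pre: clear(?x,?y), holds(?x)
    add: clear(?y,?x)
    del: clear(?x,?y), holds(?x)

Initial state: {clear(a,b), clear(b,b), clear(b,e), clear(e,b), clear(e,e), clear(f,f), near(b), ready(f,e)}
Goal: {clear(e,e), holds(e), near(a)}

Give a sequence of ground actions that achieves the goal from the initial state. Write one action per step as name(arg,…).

1. step(b,a)  →  {clear(a,b), clear(b,e), clear(e,b), clear(e,e), clear(f,f), near(a), near(b), ready(f,e)}
2. free(e,b)  →  {clear(a,b), clear(e,b), clear(e,e), clear(f,f), holds(e), near(a), near(b), ready(f,e)}

step(b,a); free(e,b)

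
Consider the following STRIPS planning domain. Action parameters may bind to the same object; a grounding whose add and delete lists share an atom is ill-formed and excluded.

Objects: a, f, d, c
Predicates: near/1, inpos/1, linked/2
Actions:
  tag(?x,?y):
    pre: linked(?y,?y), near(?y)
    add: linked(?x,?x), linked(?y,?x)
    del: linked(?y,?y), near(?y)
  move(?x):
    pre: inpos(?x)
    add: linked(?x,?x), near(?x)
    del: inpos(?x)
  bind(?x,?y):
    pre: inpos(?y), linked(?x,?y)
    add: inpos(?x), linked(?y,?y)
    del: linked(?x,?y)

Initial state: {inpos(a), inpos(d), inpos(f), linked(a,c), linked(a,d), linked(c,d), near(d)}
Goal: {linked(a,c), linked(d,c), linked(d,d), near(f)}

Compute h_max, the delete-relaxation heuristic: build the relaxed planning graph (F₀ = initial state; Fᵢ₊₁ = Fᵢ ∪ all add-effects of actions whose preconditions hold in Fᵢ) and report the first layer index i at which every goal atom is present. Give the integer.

F0 = init (7 atoms)
F1 = F0 ∪ {inpos(c), linked(a,a), linked(d,d), linked(f,f), near(a), near(f)}  (13 atoms)
F2 = F1 ∪ {linked(a,f), linked(c,c), linked(d,a), linked(d,c), linked(d,f), linked(f,a), linked(f,c), linked(f,d), near(c)}  (22 atoms)
goal ⊆ F2  ⇒  h_max = 2

2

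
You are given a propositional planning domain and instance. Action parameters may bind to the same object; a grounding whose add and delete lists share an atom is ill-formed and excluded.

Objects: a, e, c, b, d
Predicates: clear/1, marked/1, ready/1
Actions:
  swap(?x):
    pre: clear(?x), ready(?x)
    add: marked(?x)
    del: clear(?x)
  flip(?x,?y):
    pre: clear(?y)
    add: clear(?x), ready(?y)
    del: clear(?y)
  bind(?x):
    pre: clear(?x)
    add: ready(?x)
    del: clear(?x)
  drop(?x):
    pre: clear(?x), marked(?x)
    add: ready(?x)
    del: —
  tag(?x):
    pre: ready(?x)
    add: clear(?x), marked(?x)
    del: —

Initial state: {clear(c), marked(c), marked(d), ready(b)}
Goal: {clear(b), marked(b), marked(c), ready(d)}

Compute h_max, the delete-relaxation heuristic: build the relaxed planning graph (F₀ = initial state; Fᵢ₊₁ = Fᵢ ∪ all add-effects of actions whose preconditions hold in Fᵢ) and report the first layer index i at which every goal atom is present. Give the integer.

2

F0 = init (4 atoms)
F1 = F0 ∪ {clear(a), clear(b), clear(d), clear(e), marked(b), ready(c)}  (10 atoms)
F2 = F1 ∪ {ready(a), ready(d), ready(e)}  (13 atoms)
goal ⊆ F2  ⇒  h_max = 2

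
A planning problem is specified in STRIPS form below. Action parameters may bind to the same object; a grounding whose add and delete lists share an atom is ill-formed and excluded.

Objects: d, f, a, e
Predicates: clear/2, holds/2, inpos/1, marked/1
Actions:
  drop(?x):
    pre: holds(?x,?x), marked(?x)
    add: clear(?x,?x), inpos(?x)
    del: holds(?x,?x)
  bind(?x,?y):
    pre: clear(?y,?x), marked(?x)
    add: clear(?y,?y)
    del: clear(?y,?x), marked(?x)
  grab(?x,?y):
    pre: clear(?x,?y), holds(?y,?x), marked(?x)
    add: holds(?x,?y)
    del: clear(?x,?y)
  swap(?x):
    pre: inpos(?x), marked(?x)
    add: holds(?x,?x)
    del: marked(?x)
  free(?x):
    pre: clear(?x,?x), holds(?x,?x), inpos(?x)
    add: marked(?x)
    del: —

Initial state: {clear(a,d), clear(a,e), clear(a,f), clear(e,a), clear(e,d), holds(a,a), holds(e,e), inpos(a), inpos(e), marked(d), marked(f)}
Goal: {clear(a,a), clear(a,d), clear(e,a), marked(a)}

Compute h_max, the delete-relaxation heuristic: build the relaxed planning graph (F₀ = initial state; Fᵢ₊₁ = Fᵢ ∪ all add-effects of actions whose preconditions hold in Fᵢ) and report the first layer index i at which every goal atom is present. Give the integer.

2

F0 = init (11 atoms)
F1 = F0 ∪ {clear(a,a), clear(e,e)}  (13 atoms)
F2 = F1 ∪ {marked(a), marked(e)}  (15 atoms)
goal ⊆ F2  ⇒  h_max = 2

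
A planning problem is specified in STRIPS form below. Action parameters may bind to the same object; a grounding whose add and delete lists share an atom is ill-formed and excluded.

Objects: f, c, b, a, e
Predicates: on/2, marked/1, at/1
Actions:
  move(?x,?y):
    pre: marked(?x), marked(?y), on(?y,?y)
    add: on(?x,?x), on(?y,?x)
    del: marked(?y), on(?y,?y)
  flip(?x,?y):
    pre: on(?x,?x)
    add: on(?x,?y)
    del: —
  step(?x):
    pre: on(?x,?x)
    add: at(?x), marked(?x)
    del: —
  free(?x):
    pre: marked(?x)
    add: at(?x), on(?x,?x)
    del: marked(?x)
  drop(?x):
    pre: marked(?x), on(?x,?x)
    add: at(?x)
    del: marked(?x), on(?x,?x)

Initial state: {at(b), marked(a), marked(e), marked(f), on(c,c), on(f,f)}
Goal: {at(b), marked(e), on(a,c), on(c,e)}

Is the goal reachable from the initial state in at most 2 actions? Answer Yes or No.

1. move(a,f)  →  {at(b), marked(a), marked(e), on(a,a), on(c,c), on(f,a)}
2. flip(c,e)  →  {at(b), marked(a), marked(e), on(a,a), on(c,c), on(c,e), on(f,a)}
3. flip(a,c)  →  {at(b), marked(a), marked(e), on(a,a), on(a,c), on(c,c), on(c,e), on(f,a)}
optimal plan length = 3; 3 > 2

No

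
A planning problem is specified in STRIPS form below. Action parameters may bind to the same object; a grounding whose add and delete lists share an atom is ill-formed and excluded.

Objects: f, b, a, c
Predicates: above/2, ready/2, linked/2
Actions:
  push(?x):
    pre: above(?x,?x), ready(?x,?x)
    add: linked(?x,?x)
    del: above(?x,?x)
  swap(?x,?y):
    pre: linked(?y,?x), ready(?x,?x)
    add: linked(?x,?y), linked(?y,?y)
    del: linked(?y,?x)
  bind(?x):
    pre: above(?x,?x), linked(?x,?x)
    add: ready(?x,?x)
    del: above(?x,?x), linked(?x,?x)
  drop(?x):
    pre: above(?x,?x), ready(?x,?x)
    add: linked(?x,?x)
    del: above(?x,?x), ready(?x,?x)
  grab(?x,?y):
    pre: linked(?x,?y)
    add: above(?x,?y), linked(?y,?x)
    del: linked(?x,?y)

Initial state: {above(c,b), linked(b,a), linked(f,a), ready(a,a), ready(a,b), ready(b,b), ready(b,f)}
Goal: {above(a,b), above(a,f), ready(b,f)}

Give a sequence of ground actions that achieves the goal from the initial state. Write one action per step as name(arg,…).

swap(a,f); swap(a,b); grab(a,f); grab(a,b)

1. swap(a,f)  →  {above(c,b), linked(a,f), linked(b,a), linked(f,f), ready(a,a), ready(a,b), ready(b,b), ready(b,f)}
2. swap(a,b)  →  {above(c,b), linked(a,b), linked(a,f), linked(b,b), linked(f,f), ready(a,a), ready(a,b), ready(b,b), ready(b,f)}
3. grab(a,f)  →  {above(a,f), above(c,b), linked(a,b), linked(b,b), linked(f,a), linked(f,f), ready(a,a), ready(a,b), ready(b,b), ready(b,f)}
4. grab(a,b)  →  {above(a,b), above(a,f), above(c,b), linked(b,a), linked(b,b), linked(f,a), linked(f,f), ready(a,a), ready(a,b), ready(b,b), ready(b,f)}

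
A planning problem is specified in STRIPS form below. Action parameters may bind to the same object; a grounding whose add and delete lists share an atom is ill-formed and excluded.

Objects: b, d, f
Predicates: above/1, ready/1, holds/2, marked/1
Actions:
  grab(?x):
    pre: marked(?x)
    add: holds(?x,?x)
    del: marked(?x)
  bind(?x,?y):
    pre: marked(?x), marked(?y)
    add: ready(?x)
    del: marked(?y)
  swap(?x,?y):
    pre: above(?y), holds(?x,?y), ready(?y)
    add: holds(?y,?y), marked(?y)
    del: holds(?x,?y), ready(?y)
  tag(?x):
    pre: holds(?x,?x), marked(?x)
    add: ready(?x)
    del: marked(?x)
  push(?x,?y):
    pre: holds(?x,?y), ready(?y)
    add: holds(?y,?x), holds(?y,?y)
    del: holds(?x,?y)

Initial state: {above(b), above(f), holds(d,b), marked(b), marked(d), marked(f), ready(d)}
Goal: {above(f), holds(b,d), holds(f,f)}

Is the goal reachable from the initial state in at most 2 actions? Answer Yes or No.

1. grab(f)  →  {above(b), above(f), holds(d,b), holds(f,f), marked(b), marked(d), ready(d)}
2. bind(b,b)  →  {above(b), above(f), holds(d,b), holds(f,f), marked(d), ready(b), ready(d)}
3. push(d,b)  →  {above(b), above(f), holds(b,b), holds(b,d), holds(f,f), marked(d), ready(b), ready(d)}
optimal plan length = 3; 3 > 2

No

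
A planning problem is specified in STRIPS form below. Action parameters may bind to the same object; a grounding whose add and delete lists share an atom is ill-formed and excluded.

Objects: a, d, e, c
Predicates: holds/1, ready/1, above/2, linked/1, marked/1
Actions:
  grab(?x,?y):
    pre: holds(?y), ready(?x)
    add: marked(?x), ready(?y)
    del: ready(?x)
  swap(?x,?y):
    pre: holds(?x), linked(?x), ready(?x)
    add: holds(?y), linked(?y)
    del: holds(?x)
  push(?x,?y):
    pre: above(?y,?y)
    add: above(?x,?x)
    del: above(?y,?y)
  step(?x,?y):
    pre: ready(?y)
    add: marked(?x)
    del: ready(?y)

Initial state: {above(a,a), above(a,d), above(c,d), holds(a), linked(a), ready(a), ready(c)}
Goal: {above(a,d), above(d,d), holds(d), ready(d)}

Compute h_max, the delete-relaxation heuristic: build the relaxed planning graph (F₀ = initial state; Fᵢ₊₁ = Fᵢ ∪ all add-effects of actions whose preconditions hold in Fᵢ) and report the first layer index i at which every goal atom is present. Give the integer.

F0 = init (7 atoms)
F1 = F0 ∪ {above(c,c), above(d,d), above(e,e), holds(c), holds(d), holds(e), linked(c), linked(d), linked(e), marked(a), marked(c), marked(d), marked(e)}  (20 atoms)
F2 = F1 ∪ {ready(d), ready(e)}  (22 atoms)
goal ⊆ F2  ⇒  h_max = 2

2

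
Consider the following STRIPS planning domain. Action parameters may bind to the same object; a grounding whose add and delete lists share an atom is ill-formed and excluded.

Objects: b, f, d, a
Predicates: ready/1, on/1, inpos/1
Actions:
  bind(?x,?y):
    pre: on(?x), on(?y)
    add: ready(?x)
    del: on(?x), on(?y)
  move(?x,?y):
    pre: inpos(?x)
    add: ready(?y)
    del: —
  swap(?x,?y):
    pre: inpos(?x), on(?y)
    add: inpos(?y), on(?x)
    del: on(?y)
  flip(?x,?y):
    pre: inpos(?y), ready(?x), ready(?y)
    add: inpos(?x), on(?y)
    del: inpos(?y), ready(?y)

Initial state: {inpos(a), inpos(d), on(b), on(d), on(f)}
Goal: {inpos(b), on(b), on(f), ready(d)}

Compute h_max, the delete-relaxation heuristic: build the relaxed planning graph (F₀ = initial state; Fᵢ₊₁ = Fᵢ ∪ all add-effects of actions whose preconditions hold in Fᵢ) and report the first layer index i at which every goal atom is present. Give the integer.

1

F0 = init (5 atoms)
F1 = F0 ∪ {inpos(b), inpos(f), on(a), ready(a), ready(b), ready(d), ready(f)}  (12 atoms)
goal ⊆ F1  ⇒  h_max = 1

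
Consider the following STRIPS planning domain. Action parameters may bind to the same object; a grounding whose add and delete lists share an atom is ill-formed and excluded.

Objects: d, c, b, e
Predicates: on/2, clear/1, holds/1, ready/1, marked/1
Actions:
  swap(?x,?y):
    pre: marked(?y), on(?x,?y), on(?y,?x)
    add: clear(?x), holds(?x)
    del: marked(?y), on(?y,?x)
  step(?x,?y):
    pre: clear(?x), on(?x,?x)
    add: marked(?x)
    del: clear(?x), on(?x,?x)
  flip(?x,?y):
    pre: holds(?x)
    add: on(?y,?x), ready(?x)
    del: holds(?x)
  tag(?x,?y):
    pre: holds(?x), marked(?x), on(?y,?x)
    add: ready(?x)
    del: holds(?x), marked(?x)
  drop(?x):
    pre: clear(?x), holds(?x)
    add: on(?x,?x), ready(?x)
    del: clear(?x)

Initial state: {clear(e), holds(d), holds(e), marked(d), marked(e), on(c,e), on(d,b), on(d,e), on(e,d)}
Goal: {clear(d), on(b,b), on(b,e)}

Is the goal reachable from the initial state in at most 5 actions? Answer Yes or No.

1. swap(d,e)  →  {clear(d), clear(e), holds(d), holds(e), marked(d), on(c,e), on(d,b), on(d,e)}
2. flip(d,b)  →  {clear(d), clear(e), holds(e), marked(d), on(b,d), on(c,e), on(d,b), on(d,e), ready(d)}
3. swap(b,d)  →  {clear(b), clear(d), clear(e), holds(b), holds(e), on(b,d), on(c,e), on(d,e), ready(d)}
4. flip(b,b)  →  {clear(b), clear(d), clear(e), holds(e), on(b,b), on(b,d), on(c,e), on(d,e), ready(b), ready(d)}
5. flip(e,b)  →  {clear(b), clear(d), clear(e), on(b,b), on(b,d), on(b,e), on(c,e), on(d,e), ready(b), ready(d), ready(e)}
optimal plan length = 5; 5 ≤ 5

Yes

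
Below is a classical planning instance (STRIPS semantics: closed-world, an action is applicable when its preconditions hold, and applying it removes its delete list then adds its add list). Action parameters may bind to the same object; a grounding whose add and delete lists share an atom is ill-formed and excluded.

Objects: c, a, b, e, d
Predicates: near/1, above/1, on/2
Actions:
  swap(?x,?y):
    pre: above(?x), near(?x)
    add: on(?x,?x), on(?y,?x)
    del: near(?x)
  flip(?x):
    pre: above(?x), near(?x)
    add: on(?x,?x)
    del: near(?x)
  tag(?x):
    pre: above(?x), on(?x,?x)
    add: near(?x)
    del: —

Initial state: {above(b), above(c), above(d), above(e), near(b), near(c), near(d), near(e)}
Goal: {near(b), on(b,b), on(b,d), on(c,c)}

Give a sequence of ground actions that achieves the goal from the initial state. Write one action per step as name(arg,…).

1. swap(c,c)  →  {above(b), above(c), above(d), above(e), near(b), near(d), near(e), on(c,c)}
2. swap(b,c)  →  {above(b), above(c), above(d), above(e), near(d), near(e), on(b,b), on(c,b), on(c,c)}
3. swap(d,b)  →  {above(b), above(c), above(d), above(e), near(e), on(b,b), on(b,d), on(c,b), on(c,c), on(d,d)}
4. tag(b)  →  {above(b), above(c), above(d), above(e), near(b), near(e), on(b,b), on(b,d), on(c,b), on(c,c), on(d,d)}

swap(c,c); swap(b,c); swap(d,b); tag(b)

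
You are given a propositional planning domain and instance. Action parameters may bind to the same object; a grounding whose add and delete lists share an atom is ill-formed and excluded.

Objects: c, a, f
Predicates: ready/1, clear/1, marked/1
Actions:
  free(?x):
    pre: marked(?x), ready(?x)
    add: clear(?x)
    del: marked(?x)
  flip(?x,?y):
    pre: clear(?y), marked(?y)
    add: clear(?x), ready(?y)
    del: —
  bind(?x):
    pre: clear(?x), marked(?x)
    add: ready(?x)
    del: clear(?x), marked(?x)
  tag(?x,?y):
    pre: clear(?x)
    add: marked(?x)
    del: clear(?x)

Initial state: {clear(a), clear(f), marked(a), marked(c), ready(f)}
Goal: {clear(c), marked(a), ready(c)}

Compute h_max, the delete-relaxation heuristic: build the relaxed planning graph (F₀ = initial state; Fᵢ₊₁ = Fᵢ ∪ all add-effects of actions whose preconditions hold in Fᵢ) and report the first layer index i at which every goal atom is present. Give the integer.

2

F0 = init (5 atoms)
F1 = F0 ∪ {clear(c), marked(f), ready(a)}  (8 atoms)
F2 = F1 ∪ {ready(c)}  (9 atoms)
goal ⊆ F2  ⇒  h_max = 2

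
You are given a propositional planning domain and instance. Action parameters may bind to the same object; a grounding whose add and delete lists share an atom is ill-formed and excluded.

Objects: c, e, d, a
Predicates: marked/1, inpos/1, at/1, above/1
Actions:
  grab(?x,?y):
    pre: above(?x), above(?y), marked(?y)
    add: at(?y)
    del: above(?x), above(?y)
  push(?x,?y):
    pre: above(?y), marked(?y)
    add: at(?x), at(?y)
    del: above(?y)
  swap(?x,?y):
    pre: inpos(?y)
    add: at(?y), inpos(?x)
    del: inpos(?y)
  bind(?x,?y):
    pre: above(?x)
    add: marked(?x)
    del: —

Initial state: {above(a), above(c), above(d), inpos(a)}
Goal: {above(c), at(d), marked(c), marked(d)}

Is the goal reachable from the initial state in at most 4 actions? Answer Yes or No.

1. bind(c,c)  →  {above(a), above(c), above(d), inpos(a), marked(c)}
2. bind(d,c)  →  {above(a), above(c), above(d), inpos(a), marked(c), marked(d)}
3. grab(d,d)  →  {above(a), above(c), at(d), inpos(a), marked(c), marked(d)}
optimal plan length = 3; 3 ≤ 4

Yes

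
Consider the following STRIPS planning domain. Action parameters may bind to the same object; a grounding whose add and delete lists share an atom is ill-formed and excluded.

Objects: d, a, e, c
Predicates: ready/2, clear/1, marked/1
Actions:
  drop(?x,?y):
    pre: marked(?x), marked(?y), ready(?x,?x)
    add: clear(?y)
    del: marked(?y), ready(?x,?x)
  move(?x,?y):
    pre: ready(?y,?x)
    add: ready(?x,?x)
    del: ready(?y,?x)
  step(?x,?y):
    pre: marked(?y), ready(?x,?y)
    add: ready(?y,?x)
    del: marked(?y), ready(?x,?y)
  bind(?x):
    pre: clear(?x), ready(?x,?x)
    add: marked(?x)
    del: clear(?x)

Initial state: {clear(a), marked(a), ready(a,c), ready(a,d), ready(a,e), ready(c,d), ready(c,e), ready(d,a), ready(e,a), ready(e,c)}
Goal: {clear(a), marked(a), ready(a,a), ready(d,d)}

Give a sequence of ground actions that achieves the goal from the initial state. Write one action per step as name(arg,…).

move(d,a); move(a,d)

1. move(d,a)  →  {clear(a), marked(a), ready(a,c), ready(a,e), ready(c,d), ready(c,e), ready(d,a), ready(d,d), ready(e,a), ready(e,c)}
2. move(a,d)  →  {clear(a), marked(a), ready(a,a), ready(a,c), ready(a,e), ready(c,d), ready(c,e), ready(d,d), ready(e,a), ready(e,c)}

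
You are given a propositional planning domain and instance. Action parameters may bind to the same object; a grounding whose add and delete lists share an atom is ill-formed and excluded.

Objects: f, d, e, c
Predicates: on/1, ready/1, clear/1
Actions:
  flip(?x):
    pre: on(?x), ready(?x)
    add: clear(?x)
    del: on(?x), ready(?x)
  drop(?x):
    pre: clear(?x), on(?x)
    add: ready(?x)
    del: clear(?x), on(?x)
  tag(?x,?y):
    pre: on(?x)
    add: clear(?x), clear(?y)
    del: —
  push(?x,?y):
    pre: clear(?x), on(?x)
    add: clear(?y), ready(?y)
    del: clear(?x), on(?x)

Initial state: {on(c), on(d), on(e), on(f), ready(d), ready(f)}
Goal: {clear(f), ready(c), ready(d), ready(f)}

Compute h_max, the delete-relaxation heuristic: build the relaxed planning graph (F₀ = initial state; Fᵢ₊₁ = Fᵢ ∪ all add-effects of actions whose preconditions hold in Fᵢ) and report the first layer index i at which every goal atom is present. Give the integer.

F0 = init (6 atoms)
F1 = F0 ∪ {clear(c), clear(d), clear(e), clear(f)}  (10 atoms)
F2 = F1 ∪ {ready(c), ready(e)}  (12 atoms)
goal ⊆ F2  ⇒  h_max = 2

2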